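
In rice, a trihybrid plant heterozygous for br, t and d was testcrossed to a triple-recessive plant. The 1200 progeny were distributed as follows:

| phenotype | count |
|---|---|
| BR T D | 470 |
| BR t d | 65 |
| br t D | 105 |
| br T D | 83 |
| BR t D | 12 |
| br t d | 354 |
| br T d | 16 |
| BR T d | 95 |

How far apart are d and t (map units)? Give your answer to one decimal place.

19.0 map units

The two most frequent reciprocal classes, br t d and BR T D, are the parental types, so the F1 was br t d / BR T D.
The two rarest classes, br T d and BR t D, are the double crossovers. Comparing them with the parentals, only the t allele has switched, so t is the middle locus and the order is br – t – d.
Crossovers in the t–d interval produce the single-crossover classes br t D and BR T d (105 + 95 = 200) plus the double crossovers (28).
RF(t–d) = (200 + 28) / 1200 = 228/1200 = 0.1900 → 19.0 map units.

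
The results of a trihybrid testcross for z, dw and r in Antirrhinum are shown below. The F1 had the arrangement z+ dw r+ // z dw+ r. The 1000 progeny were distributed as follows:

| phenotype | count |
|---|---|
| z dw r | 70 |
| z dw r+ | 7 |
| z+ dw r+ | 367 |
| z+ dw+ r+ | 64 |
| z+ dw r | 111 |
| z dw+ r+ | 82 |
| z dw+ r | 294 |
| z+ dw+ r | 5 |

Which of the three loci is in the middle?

z

The two rarest classes, z dw r+ and z+ dw+ r, are the double crossovers. Comparing them with the parentals, only the z allele has switched, so z is the middle locus and the order is dw – z – r.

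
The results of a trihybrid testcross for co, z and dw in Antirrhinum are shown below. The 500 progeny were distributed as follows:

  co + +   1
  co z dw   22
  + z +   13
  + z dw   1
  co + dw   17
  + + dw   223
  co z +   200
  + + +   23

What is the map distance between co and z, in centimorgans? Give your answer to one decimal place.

6.4 centimorgans

The two most frequent reciprocal classes, co z + and + + dw, are the parental types, so the F1 was co z + / + + dw.
The two rarest classes, co + + and + z dw, are the double crossovers. Comparing them with the parentals, only the z allele has switched, so z is the middle locus and the order is co – z – dw.
Crossovers in the co–z interval produce the single-crossover classes + z + and co + dw (13 + 17 = 30) plus the double crossovers (2).
RF(co–z) = (30 + 2) / 500 = 32/500 = 0.0640 → 6.4 centimorgans.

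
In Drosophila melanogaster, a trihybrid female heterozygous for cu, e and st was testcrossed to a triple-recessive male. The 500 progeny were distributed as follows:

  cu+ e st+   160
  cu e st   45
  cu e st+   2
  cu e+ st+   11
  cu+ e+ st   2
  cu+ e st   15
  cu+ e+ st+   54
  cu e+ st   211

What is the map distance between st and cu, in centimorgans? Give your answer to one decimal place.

The two most frequent reciprocal classes, cu+ e st+ and cu e+ st, are the parental types, so the F1 was cu+ e st+ / cu e+ st.
The two rarest classes, cu e st+ and cu+ e+ st, are the double crossovers. Comparing them with the parentals, only the cu allele has switched, so cu is the middle locus and the order is st – cu – e.
Crossovers in the st–cu interval produce the single-crossover classes cu+ e st and cu e+ st+ (15 + 11 = 26) plus the double crossovers (4).
RF(st–cu) = (26 + 4) / 500 = 30/500 = 0.0600 → 6.0 centimorgans.

6.0 centimorgans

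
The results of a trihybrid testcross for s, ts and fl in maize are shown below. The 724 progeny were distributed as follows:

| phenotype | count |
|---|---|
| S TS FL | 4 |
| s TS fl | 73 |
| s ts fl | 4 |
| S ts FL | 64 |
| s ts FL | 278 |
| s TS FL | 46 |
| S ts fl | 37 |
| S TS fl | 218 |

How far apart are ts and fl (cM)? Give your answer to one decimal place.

The two most frequent reciprocal classes, S TS fl and s ts FL, are the parental types, so the F1 was S TS fl / s ts FL.
The two rarest classes, S TS FL and s ts fl, are the double crossovers. Comparing them with the parentals, only the fl allele has switched, so fl is the middle locus and the order is ts – fl – s.
Crossovers in the ts–fl interval produce the single-crossover classes S ts fl and s TS FL (37 + 46 = 83) plus the double crossovers (8).
RF(ts–fl) = (83 + 8) / 724 = 91/724 = 0.1257 → 12.6 cM.

12.6 cM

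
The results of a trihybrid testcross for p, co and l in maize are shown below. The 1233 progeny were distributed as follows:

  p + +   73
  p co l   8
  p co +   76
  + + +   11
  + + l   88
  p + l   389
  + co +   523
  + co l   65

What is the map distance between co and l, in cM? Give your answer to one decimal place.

The two most frequent reciprocal classes, p + l and + co +, are the parental types, so the F1 was p + l / + co +.
The two rarest classes, p co l and + + +, are the double crossovers. Comparing them with the parentals, only the co allele has switched, so co is the middle locus and the order is l – co – p.
Crossovers in the l–co interval produce the single-crossover classes p + + and + co l (73 + 65 = 138) plus the double crossovers (19).
RF(l–co) = (138 + 19) / 1233 = 157/1233 = 0.1273 → 12.7 cM.

12.7 cM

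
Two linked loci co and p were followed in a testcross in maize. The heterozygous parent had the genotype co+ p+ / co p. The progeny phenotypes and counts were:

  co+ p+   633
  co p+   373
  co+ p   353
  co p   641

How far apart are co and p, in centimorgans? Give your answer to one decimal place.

36.3 centimorgans

The recombinant classes are co+ p and co p+: 353 + 373 = 726.
Recombination frequency = 726/2000 = 0.3630 ≈ 36.3%, i.e. 36.3 centimorgans.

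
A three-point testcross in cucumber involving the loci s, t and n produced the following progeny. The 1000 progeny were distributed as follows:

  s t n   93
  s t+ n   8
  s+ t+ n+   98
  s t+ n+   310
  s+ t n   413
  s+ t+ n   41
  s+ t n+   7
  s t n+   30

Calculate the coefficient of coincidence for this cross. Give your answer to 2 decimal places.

0.85

The two most frequent reciprocal classes, s+ t n and s t+ n+, are the parental types, so the F1 was s+ t n / s t+ n+.
The two rarest classes, s+ t n+ and s t+ n, are the double crossovers. Comparing them with the parentals, only the n allele has switched, so n is the middle locus and the order is s – n – t.
s–n: (191 + 15)/1000 = 0.2060; n–t: (71 + 15)/1000 = 0.0860.
Expected DCO frequency = 0.2060 × 0.0860 ≈ 0.01772; observed = 15/1000 ≈ 0.01500.
Coefficient of coincidence = 0.01500/0.01772 ≈ 0.85.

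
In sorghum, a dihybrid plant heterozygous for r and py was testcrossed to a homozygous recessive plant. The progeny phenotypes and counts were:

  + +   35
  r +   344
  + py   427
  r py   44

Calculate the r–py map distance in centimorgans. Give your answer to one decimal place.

9.3 centimorgans

The two most frequent classes, + py (427) and r + (344), are the parental types, so the F1 was + py / r +.
The recombinant classes are + + and r py: 35 + 44 = 79.
Recombination frequency = 79/850 = 0.0929 ≈ 9.3%, i.e. 9.3 centimorgans.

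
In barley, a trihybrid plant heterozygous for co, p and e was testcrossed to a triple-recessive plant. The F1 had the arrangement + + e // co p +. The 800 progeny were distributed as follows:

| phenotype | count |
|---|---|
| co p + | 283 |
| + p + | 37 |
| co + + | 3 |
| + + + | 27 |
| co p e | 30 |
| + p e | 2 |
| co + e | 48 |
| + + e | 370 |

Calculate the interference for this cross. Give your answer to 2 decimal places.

0.28

The two rarest classes, + p e and co + +, are the double crossovers. Comparing them with the parentals, only the p allele has switched, so p is the middle locus and the order is e – p – co.
e–p: (57 + 5)/800 = 0.0775; p–co: (85 + 5)/800 = 0.1125.
Expected DCO frequency = 0.0775 × 0.1125 ≈ 0.00872; observed = 5/800 ≈ 0.00625.
Coefficient of coincidence = 0.00625/0.00872 ≈ 0.72; interference = 1 − 0.72 = 0.28.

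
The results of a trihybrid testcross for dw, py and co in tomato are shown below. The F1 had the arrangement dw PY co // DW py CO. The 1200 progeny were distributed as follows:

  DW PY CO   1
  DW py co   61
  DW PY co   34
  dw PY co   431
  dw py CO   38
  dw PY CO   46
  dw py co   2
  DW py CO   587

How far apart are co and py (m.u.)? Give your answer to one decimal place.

The two rarest classes, dw py co and DW PY CO, are the double crossovers. Comparing them with the parentals, only the py allele has switched, so py is the middle locus and the order is dw – py – co.
Crossovers in the py–co interval produce the single-crossover classes dw PY CO and DW py co (46 + 61 = 107) plus the double crossovers (3).
RF(py–co) = (107 + 3) / 1200 = 110/1200 = 0.0917 → 9.2 m.u.

9.2 m.u.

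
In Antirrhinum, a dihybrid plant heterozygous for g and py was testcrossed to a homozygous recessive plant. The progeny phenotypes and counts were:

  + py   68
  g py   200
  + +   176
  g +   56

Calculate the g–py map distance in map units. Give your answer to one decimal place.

The two most frequent classes, + + (176) and g py (200), are the parental types, so the F1 was + + / g py.
The recombinant classes are + py and g +: 68 + 56 = 124.
Recombination frequency = 124/500 = 0.2480 ≈ 24.8%, i.e. 24.8 map units.

24.8 map units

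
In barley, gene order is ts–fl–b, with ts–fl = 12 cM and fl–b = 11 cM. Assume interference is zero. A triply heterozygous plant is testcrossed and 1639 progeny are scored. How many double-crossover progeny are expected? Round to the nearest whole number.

22

Map distances give recombination frequencies of 0.120 and 0.110 for the two intervals.
With no interference, expected double-crossover frequency = 0.120 × 0.110 = 0.01320.
Expected number = 0.01320 × 1639 = 21.63 ≈ 22.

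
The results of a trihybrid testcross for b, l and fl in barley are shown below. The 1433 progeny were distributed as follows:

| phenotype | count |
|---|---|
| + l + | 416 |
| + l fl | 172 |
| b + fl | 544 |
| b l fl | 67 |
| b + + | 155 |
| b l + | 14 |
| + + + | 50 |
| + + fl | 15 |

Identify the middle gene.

The two most frequent reciprocal classes, + l + and b + fl, are the parental types, so the F1 was + l + / b + fl.
The two rarest classes, b l + and + + fl, are the double crossovers. Comparing them with the parentals, only the b allele has switched, so b is the middle locus and the order is l – b – fl.

b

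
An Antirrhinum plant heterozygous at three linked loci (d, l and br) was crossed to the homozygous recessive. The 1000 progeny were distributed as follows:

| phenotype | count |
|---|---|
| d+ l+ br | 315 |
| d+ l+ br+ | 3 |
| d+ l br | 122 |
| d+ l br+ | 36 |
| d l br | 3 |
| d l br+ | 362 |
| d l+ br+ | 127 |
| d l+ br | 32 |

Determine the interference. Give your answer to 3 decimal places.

The two most frequent reciprocal classes, d+ l+ br and d l br+, are the parental types, so the F1 was d+ l+ br / d l br+.
The two rarest classes, d+ l+ br+ and d l br, are the double crossovers. Comparing them with the parentals, only the br allele has switched, so br is the middle locus and the order is d – br – l.
d–br: (68 + 6)/1000 = 0.0740; br–l: (249 + 6)/1000 = 0.2550.
Expected DCO frequency = 0.0740 × 0.2550 ≈ 0.01887; observed = 6/1000 ≈ 0.00600.
Coefficient of coincidence = 0.00600/0.01887 ≈ 0.318; interference = 1 − 0.318 = 0.682.

0.682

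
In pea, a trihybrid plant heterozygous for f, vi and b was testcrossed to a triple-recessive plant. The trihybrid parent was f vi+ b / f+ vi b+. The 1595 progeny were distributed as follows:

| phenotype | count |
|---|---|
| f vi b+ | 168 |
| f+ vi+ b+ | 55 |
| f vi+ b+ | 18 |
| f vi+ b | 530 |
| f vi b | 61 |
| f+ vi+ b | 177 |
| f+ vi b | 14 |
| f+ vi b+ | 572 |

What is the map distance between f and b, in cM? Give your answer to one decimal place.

23.6 cM

The two rarest classes, f vi+ b+ and f+ vi b, are the double crossovers. Comparing them with the parentals, only the b allele has switched, so b is the middle locus and the order is vi – b – f.
Crossovers in the b–f interval produce the single-crossover classes f+ vi+ b and f vi b+ (177 + 168 = 345) plus the double crossovers (32).
RF(b–f) = (345 + 32) / 1595 = 377/1595 = 0.2364 → 23.6 cM.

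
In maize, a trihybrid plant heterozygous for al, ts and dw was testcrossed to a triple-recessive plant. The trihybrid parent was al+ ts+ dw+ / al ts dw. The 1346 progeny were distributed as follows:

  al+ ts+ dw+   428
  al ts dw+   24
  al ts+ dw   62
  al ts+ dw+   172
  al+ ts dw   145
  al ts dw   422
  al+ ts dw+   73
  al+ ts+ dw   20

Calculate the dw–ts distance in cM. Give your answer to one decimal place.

13.3 cM

The two rarest classes, al+ ts+ dw and al ts dw+, are the double crossovers. Comparing them with the parentals, only the dw allele has switched, so dw is the middle locus and the order is ts – dw – al.
Crossovers in the ts–dw interval produce the single-crossover classes al+ ts dw+ and al ts+ dw (73 + 62 = 135) plus the double crossovers (44).
RF(ts–dw) = (135 + 44) / 1346 = 179/1346 = 0.1330 → 13.3 cM.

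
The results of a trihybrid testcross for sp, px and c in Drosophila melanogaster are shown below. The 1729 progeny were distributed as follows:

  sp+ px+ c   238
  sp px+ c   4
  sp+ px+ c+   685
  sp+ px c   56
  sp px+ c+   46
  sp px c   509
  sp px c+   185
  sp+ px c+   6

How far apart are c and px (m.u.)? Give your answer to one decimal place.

The two most frequent reciprocal classes, sp px c and sp+ px+ c+, are the parental types, so the F1 was sp px c / sp+ px+ c+.
The two rarest classes, sp px+ c and sp+ px c+, are the double crossovers. Comparing them with the parentals, only the px allele has switched, so px is the middle locus and the order is sp – px – c.
Crossovers in the px–c interval produce the single-crossover classes sp px c+ and sp+ px+ c (185 + 238 = 423) plus the double crossovers (10).
RF(px–c) = (423 + 10) / 1729 = 433/1729 = 0.2504 → 25.0 m.u.

25.0 m.u.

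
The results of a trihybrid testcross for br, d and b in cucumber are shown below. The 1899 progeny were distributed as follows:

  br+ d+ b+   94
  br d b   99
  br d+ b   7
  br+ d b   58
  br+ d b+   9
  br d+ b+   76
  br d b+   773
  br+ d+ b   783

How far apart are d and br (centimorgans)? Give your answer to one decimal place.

The two most frequent reciprocal classes, br+ d+ b and br d b+, are the parental types, so the F1 was br+ d+ b / br d b+.
The two rarest classes, br d+ b and br+ d b+, are the double crossovers. Comparing them with the parentals, only the br allele has switched, so br is the middle locus and the order is d – br – b.
Crossovers in the d–br interval produce the single-crossover classes br+ d b and br d+ b+ (58 + 76 = 134) plus the double crossovers (16).
RF(d–br) = (134 + 16) / 1899 = 150/1899 = 0.0790 → 7.9 centimorgans.

7.9 centimorgans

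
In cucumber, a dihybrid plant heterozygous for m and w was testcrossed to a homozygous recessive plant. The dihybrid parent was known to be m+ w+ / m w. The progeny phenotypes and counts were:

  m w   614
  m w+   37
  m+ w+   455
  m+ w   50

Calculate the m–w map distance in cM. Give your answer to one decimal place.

The recombinant classes are m+ w and m w+: 50 + 37 = 87.
Recombination frequency = 87/1156 = 0.0753 ≈ 7.5%, i.e. 7.5 cM.

7.5 cM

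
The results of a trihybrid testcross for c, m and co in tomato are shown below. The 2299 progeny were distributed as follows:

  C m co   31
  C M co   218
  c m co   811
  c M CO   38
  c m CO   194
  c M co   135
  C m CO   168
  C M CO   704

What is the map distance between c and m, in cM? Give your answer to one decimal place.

The two most frequent reciprocal classes, C M CO and c m co, are the parental types, so the F1 was C M CO / c m co.
The two rarest classes, c M CO and C m co, are the double crossovers. Comparing them with the parentals, only the c allele has switched, so c is the middle locus and the order is co – c – m.
Crossovers in the c–m interval produce the single-crossover classes C m CO and c M co (168 + 135 = 303) plus the double crossovers (69).
RF(c–m) = (303 + 69) / 2299 = 372/2299 = 0.1618 → 16.2 cM.

16.2 cM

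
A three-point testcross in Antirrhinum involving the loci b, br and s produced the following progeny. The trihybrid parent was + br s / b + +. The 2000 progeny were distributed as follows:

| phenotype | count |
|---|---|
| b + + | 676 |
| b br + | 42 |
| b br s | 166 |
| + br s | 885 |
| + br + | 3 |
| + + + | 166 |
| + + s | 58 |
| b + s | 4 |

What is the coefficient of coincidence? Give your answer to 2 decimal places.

0.39

The two rarest classes, + br + and b + s, are the double crossovers. Comparing them with the parentals, only the s allele has switched, so s is the middle locus and the order is b – s – br.
b–s: (332 + 7)/2000 = 0.1695; s–br: (100 + 7)/2000 = 0.0535.
Expected DCO frequency = 0.1695 × 0.0535 ≈ 0.00907; observed = 7/2000 ≈ 0.00350.
Coefficient of coincidence = 0.00350/0.00907 ≈ 0.39.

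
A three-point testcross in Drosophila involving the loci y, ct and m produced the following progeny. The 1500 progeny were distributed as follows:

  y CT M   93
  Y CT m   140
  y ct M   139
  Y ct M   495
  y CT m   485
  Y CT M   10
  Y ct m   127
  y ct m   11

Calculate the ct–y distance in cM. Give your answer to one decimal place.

20.0 cM

The two most frequent reciprocal classes, Y ct M and y CT m, are the parental types, so the F1 was Y ct M / y CT m.
The two rarest classes, Y CT M and y ct m, are the double crossovers. Comparing them with the parentals, only the ct allele has switched, so ct is the middle locus and the order is y – ct – m.
Crossovers in the y–ct interval produce the single-crossover classes y ct M and Y CT m (139 + 140 = 279) plus the double crossovers (21).
RF(y–ct) = (279 + 21) / 1500 = 300/1500 = 0.2000 → 20.0 cM.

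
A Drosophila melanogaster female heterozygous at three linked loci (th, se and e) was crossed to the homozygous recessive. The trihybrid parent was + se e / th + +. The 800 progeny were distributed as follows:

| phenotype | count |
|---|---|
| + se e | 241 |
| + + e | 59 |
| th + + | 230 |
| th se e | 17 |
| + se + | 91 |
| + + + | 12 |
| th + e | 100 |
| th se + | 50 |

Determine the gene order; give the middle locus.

The two rarest classes, th se e and + + +, are the double crossovers. Comparing them with the parentals, only the th allele has switched, so th is the middle locus and the order is e – th – se.

th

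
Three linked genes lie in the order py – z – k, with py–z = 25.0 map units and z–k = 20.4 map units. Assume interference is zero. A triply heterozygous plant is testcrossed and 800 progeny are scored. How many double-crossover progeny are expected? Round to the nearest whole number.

41

Map distances give recombination frequencies of 0.250 and 0.204 for the two intervals.
With no interference, expected double-crossover frequency = 0.250 × 0.204 = 0.05100.
Expected number = 0.05100 × 800 = 40.80 ≈ 41.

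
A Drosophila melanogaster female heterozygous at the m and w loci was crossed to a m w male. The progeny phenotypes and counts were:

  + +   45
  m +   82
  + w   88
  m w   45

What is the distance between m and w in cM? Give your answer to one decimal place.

34.6 cM

The two most frequent classes, + w (88) and m + (82), are the parental types, so the F1 was + w / m +.
The recombinant classes are + + and m w: 45 + 45 = 90.
Recombination frequency = 90/260 = 0.3462 ≈ 34.6%, i.e. 34.6 cM.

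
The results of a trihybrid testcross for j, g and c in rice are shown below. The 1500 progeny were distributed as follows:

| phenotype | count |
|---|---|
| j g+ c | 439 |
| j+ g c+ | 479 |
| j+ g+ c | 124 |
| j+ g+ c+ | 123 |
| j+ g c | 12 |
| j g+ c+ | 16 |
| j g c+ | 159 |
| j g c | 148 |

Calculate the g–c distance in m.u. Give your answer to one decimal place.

The two most frequent reciprocal classes, j g+ c and j+ g c+, are the parental types, so the F1 was j g+ c / j+ g c+.
The two rarest classes, j g+ c+ and j+ g c, are the double crossovers. Comparing them with the parentals, only the c allele has switched, so c is the middle locus and the order is g – c – j.
Crossovers in the g–c interval produce the single-crossover classes j g c and j+ g+ c+ (148 + 123 = 271) plus the double crossovers (28).
RF(g–c) = (271 + 28) / 1500 = 299/1500 = 0.1993 → 19.9 m.u.

19.9 m.u.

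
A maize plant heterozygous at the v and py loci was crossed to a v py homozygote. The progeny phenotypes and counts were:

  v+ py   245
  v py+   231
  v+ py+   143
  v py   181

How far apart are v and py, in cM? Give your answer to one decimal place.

The two most frequent classes, v+ py (245) and v py+ (231), are the parental types, so the F1 was v+ py / v py+.
The recombinant classes are v+ py+ and v py: 143 + 181 = 324.
Recombination frequency = 324/800 = 0.4050 ≈ 40.5%, i.e. 40.5 cM.

40.5 cM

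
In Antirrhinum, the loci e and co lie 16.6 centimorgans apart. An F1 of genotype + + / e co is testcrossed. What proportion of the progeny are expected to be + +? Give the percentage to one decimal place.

A map distance of 16.6 centimorgans corresponds to a recombination frequency of 0.166.
The F1 is + + / e co, so + + is a parental gamete class with expected frequency (1 − r)/2 = 0.834/2 = 0.4170.
That is 0.4170 = 41.7% of the progeny.

41.7%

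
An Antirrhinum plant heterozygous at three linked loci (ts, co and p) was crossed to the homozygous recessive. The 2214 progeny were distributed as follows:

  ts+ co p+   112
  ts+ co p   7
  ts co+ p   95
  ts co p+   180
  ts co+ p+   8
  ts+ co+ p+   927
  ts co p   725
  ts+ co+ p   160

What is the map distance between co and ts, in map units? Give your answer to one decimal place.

10.0 map units

The two most frequent reciprocal classes, ts+ co+ p+ and ts co p, are the parental types, so the F1 was ts+ co+ p+ / ts co p.
The two rarest classes, ts co+ p+ and ts+ co p, are the double crossovers. Comparing them with the parentals, only the ts allele has switched, so ts is the middle locus and the order is co – ts – p.
Crossovers in the co–ts interval produce the single-crossover classes ts+ co p+ and ts co+ p (112 + 95 = 207) plus the double crossovers (15).
RF(co–ts) = (207 + 15) / 2214 = 222/2214 = 0.1003 → 10.0 map units.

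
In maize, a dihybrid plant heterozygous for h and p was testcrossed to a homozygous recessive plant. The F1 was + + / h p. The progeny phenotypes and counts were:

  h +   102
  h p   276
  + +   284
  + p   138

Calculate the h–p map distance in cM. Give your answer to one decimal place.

30.0 cM

The recombinant classes are + p and h +: 138 + 102 = 240.
Recombination frequency = 240/800 = 0.3000 ≈ 30.0%, i.e. 30.0 cM.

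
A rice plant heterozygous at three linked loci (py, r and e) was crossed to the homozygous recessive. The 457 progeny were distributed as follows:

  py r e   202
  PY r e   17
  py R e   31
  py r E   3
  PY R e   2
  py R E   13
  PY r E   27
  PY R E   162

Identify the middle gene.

The two most frequent reciprocal classes, PY R E and py r e, are the parental types, so the F1 was PY R E / py r e.
The two rarest classes, PY R e and py r E, are the double crossovers. Comparing them with the parentals, only the e allele has switched, so e is the middle locus and the order is r – e – py.

e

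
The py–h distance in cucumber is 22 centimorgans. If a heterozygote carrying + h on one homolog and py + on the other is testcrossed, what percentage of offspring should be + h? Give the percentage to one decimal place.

A map distance of 22 centimorgans corresponds to a recombination frequency of 0.220.
The F1 is + h / py +, so + h is a parental gamete class with expected frequency (1 − r)/2 = 0.780/2 = 0.3900.
That is 0.3900 = 39.0% of the progeny.

39.0%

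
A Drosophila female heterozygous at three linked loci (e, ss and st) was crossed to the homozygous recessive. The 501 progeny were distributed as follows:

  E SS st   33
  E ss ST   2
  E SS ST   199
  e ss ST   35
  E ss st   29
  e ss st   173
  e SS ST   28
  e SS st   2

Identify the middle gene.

The two most frequent reciprocal classes, E SS ST and e ss st, are the parental types, so the F1 was E SS ST / e ss st.
The two rarest classes, E ss ST and e SS st, are the double crossovers. Comparing them with the parentals, only the ss allele has switched, so ss is the middle locus and the order is st – ss – e.

ss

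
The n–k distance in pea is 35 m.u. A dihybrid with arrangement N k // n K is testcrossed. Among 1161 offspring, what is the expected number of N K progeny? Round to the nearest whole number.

A map distance of 35 m.u. corresponds to a recombination frequency of 0.350.
The F1 is N k / n K, so N K is a recombinant gamete class with expected frequency r/2 = 0.350/2 = 0.1750.
Expected number = 0.1750 × 1161 = 203.17 ≈ 203.

203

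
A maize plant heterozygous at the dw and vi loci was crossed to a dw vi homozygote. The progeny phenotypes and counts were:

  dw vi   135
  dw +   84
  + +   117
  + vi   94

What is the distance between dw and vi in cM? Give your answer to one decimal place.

41.4 cM

The two most frequent classes, + + (117) and dw vi (135), are the parental types, so the F1 was + + / dw vi.
The recombinant classes are + vi and dw +: 94 + 84 = 178.
Recombination frequency = 178/430 = 0.4140 ≈ 41.4%, i.e. 41.4 cM.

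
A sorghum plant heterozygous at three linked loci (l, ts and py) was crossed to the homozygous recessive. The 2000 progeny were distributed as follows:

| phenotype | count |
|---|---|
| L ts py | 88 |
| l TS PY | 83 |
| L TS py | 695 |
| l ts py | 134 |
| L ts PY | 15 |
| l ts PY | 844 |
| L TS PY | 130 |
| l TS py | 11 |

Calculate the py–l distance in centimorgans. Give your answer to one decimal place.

The two most frequent reciprocal classes, l ts PY and L TS py, are the parental types, so the F1 was l ts PY / L TS py.
The two rarest classes, L ts PY and l TS py, are the double crossovers. Comparing them with the parentals, only the l allele has switched, so l is the middle locus and the order is ts – l – py.
Crossovers in the l–py interval produce the single-crossover classes l ts py and L TS PY (134 + 130 = 264) plus the double crossovers (26).
RF(l–py) = (264 + 26) / 2000 = 290/2000 = 0.1450 → 14.5 centimorgans.

14.5 centimorgans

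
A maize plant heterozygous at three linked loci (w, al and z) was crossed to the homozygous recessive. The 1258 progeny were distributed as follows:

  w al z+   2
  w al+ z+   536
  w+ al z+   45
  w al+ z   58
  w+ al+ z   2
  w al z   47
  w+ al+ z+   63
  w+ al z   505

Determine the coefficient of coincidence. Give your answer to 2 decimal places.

0.41

The two most frequent reciprocal classes, w al+ z+ and w+ al z, are the parental types, so the F1 was w al+ z+ / w+ al z.
The two rarest classes, w al z+ and w+ al+ z, are the double crossovers. Comparing them with the parentals, only the al allele has switched, so al is the middle locus and the order is w – al – z.
w–al: (110 + 4)/1258 = 0.0906; al–z: (103 + 4)/1258 = 0.0851.
Expected DCO frequency = 0.0906 × 0.0851 ≈ 0.00771; observed = 4/1258 ≈ 0.00318.
Coefficient of coincidence = 0.00318/0.00771 ≈ 0.41.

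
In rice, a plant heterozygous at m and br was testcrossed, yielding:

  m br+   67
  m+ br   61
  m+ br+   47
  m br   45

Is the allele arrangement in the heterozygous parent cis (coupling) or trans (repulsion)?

The two most frequent classes are m+ br (61) and m br+ (67); these are the parental (non-recombinant) types.
So the F1 carried m+ br on one chromosome and m br+ on the other — the recessive alleles are on opposite chromosomes (trans / repulsion).

trans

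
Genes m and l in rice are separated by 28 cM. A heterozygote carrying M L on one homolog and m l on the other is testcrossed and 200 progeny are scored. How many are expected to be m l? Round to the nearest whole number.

A map distance of 28 cM corresponds to a recombination frequency of 0.280.
The F1 is M L / m l, so m l is a parental gamete class with expected frequency (1 − r)/2 = 0.720/2 = 0.3600.
Expected number = 0.3600 × 200 = 72.00 ≈ 72.

72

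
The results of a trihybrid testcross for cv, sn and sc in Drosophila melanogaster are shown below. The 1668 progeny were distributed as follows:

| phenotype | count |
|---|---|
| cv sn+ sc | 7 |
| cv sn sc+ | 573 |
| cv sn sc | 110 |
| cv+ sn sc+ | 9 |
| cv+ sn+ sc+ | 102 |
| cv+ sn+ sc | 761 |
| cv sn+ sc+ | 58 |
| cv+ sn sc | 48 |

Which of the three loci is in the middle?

cv

The two most frequent reciprocal classes, cv sn sc+ and cv+ sn+ sc, are the parental types, so the F1 was cv sn sc+ / cv+ sn+ sc.
The two rarest classes, cv+ sn sc+ and cv sn+ sc, are the double crossovers. Comparing them with the parentals, only the cv allele has switched, so cv is the middle locus and the order is sn – cv – sc.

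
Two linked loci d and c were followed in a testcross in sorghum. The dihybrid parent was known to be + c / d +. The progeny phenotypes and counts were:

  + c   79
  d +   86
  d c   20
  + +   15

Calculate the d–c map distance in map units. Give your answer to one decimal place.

The recombinant classes are + + and d c: 15 + 20 = 35.
Recombination frequency = 35/200 = 0.1750 ≈ 17.5%, i.e. 17.5 map units.

17.5 map units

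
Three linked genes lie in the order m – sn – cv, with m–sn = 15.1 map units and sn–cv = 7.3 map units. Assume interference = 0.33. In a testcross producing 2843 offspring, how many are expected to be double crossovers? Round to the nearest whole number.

Map distances give recombination frequencies of 0.151 and 0.073 for the two intervals.
With interference 0.33 (so coincidence = 0.67), expected double-crossover frequency = 0.151 × 0.073 × 0.67 = 0.00739.
Expected number = 0.00739 × 2843 = 21.00 ≈ 21.

21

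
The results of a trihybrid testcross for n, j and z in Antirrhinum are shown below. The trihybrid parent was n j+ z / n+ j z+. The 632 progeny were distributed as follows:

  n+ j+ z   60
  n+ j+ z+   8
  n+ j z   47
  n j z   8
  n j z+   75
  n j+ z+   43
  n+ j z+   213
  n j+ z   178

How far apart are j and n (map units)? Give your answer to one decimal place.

23.9 map units

The two rarest classes, n j z and n+ j+ z+, are the double crossovers. Comparing them with the parentals, only the j allele has switched, so j is the middle locus and the order is z – j – n.
Crossovers in the j–n interval produce the single-crossover classes n+ j+ z and n j z+ (60 + 75 = 135) plus the double crossovers (16).
RF(j–n) = (135 + 16) / 632 = 151/632 = 0.2389 → 23.9 map units.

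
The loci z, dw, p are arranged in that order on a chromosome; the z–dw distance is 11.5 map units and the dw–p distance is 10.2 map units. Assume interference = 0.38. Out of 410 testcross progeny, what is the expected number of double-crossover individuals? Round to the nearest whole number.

3

Map distances give recombination frequencies of 0.115 and 0.102 for the two intervals.
With interference 0.38 (so coincidence = 0.62), expected double-crossover frequency = 0.115 × 0.102 × 0.62 = 0.00727.
Expected number = 0.00727 × 410 = 2.98 ≈ 3.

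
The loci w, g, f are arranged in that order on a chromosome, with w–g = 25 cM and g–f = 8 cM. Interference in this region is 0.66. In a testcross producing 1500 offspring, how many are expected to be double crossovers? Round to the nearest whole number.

10

Map distances give recombination frequencies of 0.250 and 0.080 for the two intervals.
With interference 0.66 (so coincidence = 0.34), expected double-crossover frequency = 0.250 × 0.080 × 0.34 = 0.00680.
Expected number = 0.00680 × 1500 = 10.20 ≈ 10.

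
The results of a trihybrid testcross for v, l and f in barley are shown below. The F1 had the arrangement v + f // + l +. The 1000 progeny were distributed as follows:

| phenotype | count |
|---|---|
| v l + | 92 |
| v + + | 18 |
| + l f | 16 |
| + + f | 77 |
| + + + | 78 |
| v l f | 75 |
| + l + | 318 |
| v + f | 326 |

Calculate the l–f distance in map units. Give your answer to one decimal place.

The two rarest classes, v + + and + l f, are the double crossovers. Comparing them with the parentals, only the f allele has switched, so f is the middle locus and the order is v – f – l.
Crossovers in the f–l interval produce the single-crossover classes v l f and + + + (75 + 78 = 153) plus the double crossovers (34).
RF(f–l) = (153 + 34) / 1000 = 187/1000 = 0.1870 → 18.7 map units.

18.7 map units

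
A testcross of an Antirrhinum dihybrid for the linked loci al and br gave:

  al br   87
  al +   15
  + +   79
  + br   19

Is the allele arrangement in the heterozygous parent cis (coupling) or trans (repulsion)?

cis

The two most frequent classes are + + (79) and al br (87); these are the parental (non-recombinant) types.
So the F1 carried + + on one chromosome and al br on the other — the recessive alleles are on the same chromosome (cis / coupling).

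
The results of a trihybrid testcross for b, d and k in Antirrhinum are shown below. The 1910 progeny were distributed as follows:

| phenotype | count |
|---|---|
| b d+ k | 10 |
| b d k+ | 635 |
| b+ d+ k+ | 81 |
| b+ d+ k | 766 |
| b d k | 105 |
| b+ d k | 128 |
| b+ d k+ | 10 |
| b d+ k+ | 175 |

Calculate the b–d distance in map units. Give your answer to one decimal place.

The two most frequent reciprocal classes, b d k+ and b+ d+ k, are the parental types, so the F1 was b d k+ / b+ d+ k.
The two rarest classes, b+ d k+ and b d+ k, are the double crossovers. Comparing them with the parentals, only the b allele has switched, so b is the middle locus and the order is d – b – k.
Crossovers in the d–b interval produce the single-crossover classes b d+ k+ and b+ d k (175 + 128 = 303) plus the double crossovers (20).
RF(d–b) = (303 + 20) / 1910 = 323/1910 = 0.1691 → 16.9 map units.

16.9 map units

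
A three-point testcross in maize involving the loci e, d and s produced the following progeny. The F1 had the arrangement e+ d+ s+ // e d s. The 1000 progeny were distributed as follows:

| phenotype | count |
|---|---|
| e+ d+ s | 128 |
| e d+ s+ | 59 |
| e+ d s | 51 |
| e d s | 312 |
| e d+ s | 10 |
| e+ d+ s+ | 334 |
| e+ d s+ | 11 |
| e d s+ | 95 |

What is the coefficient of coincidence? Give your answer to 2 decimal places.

The two rarest classes, e+ d s+ and e d+ s, are the double crossovers. Comparing them with the parentals, only the d allele has switched, so d is the middle locus and the order is s – d – e.
s–d: (223 + 21)/1000 = 0.2440; d–e: (110 + 21)/1000 = 0.1310.
Expected DCO frequency = 0.2440 × 0.1310 ≈ 0.03196; observed = 21/1000 ≈ 0.02100.
Coefficient of coincidence = 0.02100/0.03196 ≈ 0.66.

0.66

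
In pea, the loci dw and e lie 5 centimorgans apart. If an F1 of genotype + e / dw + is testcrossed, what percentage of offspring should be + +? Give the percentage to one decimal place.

2.5%

A map distance of 5 centimorgans corresponds to a recombination frequency of 0.050.
The F1 is + e / dw +, so + + is a recombinant gamete class with expected frequency r/2 = 0.050/2 = 0.0250.
That is 0.0250 = 2.5% of the progeny.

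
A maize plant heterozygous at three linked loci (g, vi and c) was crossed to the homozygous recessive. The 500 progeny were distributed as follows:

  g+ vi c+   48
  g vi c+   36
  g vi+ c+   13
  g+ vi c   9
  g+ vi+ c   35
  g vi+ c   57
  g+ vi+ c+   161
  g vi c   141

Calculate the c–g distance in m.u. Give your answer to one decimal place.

18.6 m.u.

The two most frequent reciprocal classes, g+ vi+ c+ and g vi c, are the parental types, so the F1 was g+ vi+ c+ / g vi c.
The two rarest classes, g vi+ c+ and g+ vi c, are the double crossovers. Comparing them with the parentals, only the g allele has switched, so g is the middle locus and the order is vi – g – c.
Crossovers in the g–c interval produce the single-crossover classes g+ vi+ c and g vi c+ (35 + 36 = 71) plus the double crossovers (22).
RF(g–c) = (71 + 22) / 500 = 93/500 = 0.1860 → 18.6 m.u.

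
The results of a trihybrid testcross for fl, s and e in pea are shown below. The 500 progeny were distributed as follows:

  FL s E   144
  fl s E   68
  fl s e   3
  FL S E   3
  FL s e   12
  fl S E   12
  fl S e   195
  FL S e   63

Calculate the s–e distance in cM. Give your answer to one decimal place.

The two most frequent reciprocal classes, fl S e and FL s E, are the parental types, so the F1 was fl S e / FL s E.
The two rarest classes, fl s e and FL S E, are the double crossovers. Comparing them with the parentals, only the s allele has switched, so s is the middle locus and the order is e – s – fl.
Crossovers in the e–s interval produce the single-crossover classes fl S E and FL s e (12 + 12 = 24) plus the double crossovers (6).
RF(e–s) = (24 + 6) / 500 = 30/500 = 0.0600 → 6.0 cM.

6.0 cM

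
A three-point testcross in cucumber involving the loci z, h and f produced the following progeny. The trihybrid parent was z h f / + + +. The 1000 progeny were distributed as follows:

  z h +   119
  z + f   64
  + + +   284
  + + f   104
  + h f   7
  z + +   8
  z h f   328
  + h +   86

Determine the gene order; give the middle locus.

z

The two rarest classes, + h f and z + +, are the double crossovers. Comparing them with the parentals, only the z allele has switched, so z is the middle locus and the order is h – z – f.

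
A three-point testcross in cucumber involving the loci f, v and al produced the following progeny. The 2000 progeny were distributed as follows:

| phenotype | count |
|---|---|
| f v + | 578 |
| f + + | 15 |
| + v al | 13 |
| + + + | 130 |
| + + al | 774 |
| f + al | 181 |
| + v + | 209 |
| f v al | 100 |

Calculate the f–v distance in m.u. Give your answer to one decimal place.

20.9 m.u.

The two most frequent reciprocal classes, f v + and + + al, are the parental types, so the F1 was f v + / + + al.
The two rarest classes, f + + and + v al, are the double crossovers. Comparing them with the parentals, only the v allele has switched, so v is the middle locus and the order is al – v – f.
Crossovers in the v–f interval produce the single-crossover classes + v + and f + al (209 + 181 = 390) plus the double crossovers (28).
RF(v–f) = (390 + 28) / 2000 = 418/2000 = 0.2090 → 20.9 m.u.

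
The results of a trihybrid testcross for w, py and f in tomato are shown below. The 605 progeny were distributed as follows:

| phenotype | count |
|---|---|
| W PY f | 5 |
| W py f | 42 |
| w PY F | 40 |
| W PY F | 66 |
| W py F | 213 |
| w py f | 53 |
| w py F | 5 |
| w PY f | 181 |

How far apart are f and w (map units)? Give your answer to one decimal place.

15.2 map units

The two most frequent reciprocal classes, w PY f and W py F, are the parental types, so the F1 was w PY f / W py F.
The two rarest classes, W PY f and w py F, are the double crossovers. Comparing them with the parentals, only the w allele has switched, so w is the middle locus and the order is py – w – f.
Crossovers in the w–f interval produce the single-crossover classes w PY F and W py f (40 + 42 = 82) plus the double crossovers (10).
RF(w–f) = (82 + 10) / 605 = 92/605 = 0.1521 → 15.2 map units.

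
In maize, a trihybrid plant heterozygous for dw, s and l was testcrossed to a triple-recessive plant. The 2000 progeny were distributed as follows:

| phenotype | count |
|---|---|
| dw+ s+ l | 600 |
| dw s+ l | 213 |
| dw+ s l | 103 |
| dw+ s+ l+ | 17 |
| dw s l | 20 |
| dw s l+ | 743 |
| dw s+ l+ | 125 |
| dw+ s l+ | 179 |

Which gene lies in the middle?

The two most frequent reciprocal classes, dw+ s+ l and dw s l+, are the parental types, so the F1 was dw+ s+ l / dw s l+.
The two rarest classes, dw+ s+ l+ and dw s l, are the double crossovers. Comparing them with the parentals, only the l allele has switched, so l is the middle locus and the order is dw – l – s.

l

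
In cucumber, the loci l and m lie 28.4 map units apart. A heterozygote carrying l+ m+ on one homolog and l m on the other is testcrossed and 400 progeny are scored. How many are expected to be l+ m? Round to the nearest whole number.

57

A map distance of 28.4 map units corresponds to a recombination frequency of 0.284.
The F1 is l+ m+ / l m, so l+ m is a recombinant gamete class with expected frequency r/2 = 0.284/2 = 0.1420.
Expected number = 0.1420 × 400 = 56.80 ≈ 57.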